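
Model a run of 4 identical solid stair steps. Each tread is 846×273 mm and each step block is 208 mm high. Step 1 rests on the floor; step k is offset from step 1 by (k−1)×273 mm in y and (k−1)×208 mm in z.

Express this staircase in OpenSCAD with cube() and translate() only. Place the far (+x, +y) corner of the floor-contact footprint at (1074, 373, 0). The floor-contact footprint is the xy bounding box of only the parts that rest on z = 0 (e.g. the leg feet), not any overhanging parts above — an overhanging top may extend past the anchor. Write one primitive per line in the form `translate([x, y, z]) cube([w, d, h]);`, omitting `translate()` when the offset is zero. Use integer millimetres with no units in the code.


translate([228, 100, 0]) cube([846, 273, 208]);
translate([228, 373, 208]) cube([846, 273, 208]);
translate([228, 646, 416]) cube([846, 273, 208]);
translate([228, 919, 624]) cube([846, 273, 208]);


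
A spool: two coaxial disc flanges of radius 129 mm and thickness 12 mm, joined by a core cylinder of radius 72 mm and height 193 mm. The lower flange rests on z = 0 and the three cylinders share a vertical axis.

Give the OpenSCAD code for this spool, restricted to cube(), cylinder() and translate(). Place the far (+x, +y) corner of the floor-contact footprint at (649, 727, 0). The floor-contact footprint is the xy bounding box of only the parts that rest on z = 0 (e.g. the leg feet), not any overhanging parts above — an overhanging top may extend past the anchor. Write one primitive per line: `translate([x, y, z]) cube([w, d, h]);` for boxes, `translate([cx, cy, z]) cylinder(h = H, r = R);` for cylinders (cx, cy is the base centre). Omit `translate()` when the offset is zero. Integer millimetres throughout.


translate([520, 598, 0]) cylinder(h = 12, r = 129);
translate([520, 598, 12]) cylinder(h = 193, r = 72);
translate([520, 598, 205]) cylinder(h = 12, r = 129);


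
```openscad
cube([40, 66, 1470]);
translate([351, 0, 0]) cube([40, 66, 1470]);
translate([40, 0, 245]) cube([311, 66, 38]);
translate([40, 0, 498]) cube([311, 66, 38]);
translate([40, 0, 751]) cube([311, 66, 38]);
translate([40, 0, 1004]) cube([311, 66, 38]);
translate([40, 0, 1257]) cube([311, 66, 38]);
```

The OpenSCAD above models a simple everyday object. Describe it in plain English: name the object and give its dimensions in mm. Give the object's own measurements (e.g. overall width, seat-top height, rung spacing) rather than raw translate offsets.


A straight ladder. Two 40×66 mm vertical rails, 1470 mm tall, stand 391 mm apart (outside-to-outside) with their front faces coplanar on the −y side. 5 rungs, each 66 mm deep and 38 mm tall, span between the inner faces of the rails, front faces flush with the rails. The lowest rung's underside is at z = 245 mm and rungs are spaced 253 mm apart (underside to underside).


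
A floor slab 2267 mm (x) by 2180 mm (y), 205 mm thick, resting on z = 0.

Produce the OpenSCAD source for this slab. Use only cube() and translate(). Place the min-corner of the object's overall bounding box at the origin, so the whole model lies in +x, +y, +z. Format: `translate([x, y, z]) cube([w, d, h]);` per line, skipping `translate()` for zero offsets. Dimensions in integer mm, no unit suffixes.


cube([2267, 2180, 205]);


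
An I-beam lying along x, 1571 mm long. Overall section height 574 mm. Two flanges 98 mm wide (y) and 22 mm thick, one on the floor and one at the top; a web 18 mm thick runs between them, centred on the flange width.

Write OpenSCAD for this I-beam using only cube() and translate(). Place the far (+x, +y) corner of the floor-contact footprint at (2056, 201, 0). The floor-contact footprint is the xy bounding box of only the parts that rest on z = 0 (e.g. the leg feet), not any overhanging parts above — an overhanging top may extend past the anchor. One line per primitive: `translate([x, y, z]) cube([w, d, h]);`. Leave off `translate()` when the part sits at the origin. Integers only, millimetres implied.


translate([485, 103, 0]) cube([1571, 98, 22]);
translate([485, 143, 22]) cube([1571, 18, 530]);
translate([485, 103, 552]) cube([1571, 98, 22]);


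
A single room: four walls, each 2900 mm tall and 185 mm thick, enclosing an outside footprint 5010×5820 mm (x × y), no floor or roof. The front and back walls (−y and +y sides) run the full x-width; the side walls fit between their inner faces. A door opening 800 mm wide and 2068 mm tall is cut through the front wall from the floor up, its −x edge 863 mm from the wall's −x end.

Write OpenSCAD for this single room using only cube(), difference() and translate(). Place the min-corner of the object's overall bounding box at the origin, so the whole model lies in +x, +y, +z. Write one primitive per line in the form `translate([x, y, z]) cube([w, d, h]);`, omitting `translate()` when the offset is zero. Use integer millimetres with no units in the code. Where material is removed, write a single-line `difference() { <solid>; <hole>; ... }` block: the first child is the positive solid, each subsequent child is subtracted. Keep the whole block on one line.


difference() { cube([5010, 185, 2900]); translate([863, 0, 0]) cube([800, 185, 2068]); }
translate([0, 5635, 0]) cube([5010, 185, 2900]);
translate([0, 185, 0]) cube([185, 5450, 2900]);
translate([4825, 185, 0]) cube([185, 5450, 2900]);


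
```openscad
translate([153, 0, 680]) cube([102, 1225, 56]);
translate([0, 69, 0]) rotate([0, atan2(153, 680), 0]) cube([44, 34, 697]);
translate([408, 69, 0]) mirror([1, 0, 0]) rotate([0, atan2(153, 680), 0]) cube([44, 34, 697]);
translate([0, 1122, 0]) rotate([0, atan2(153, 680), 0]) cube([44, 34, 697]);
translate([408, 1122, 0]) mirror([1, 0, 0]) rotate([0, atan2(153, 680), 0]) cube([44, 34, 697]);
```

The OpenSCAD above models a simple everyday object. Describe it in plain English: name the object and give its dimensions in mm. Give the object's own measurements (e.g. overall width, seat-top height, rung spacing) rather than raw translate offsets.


A sawhorse. A 102×1225×56 mm beam (x, y, z) sits on two A-frame leg pairs. Each pair is two raked legs of 44×34 mm section (34 mm along y) splaying symmetrically in x. Each leg rises 680 mm vertically over 153 mm of horizontal reach and is 697 mm long along its own axis. Every leg's outer bottom edge rests on the floor and its outer top edge meets a bottom edge of the beam — the left legs (tilting toward +x) meet the beam's −x bottom edge, the right legs (their mirror images, tilting toward −x) meet its +x bottom edge — so the leg tops tuck under the beam, the beam's underside is 680 mm above the floor, and the feet are 408 mm apart outside-to-outside with the beam centred between them. The two leg pairs are set in 69 mm from either end of the beam.


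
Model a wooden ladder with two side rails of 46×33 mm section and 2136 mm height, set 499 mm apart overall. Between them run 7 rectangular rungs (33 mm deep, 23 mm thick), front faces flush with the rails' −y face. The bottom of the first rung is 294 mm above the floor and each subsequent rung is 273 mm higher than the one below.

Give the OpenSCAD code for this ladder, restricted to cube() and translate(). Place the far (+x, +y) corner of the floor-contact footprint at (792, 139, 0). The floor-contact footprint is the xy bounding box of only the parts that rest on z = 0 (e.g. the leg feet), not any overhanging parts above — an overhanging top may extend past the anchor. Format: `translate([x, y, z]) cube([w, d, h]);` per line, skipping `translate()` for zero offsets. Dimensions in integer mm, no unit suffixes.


translate([293, 106, 0]) cube([46, 33, 2136]);
translate([746, 106, 0]) cube([46, 33, 2136]);
translate([339, 106, 294]) cube([407, 33, 23]);
translate([339, 106, 567]) cube([407, 33, 23]);
translate([339, 106, 840]) cube([407, 33, 23]);
translate([339, 106, 1113]) cube([407, 33, 23]);
translate([339, 106, 1386]) cube([407, 33, 23]);
translate([339, 106, 1659]) cube([407, 33, 23]);
translate([339, 106, 1932]) cube([407, 33, 23]);


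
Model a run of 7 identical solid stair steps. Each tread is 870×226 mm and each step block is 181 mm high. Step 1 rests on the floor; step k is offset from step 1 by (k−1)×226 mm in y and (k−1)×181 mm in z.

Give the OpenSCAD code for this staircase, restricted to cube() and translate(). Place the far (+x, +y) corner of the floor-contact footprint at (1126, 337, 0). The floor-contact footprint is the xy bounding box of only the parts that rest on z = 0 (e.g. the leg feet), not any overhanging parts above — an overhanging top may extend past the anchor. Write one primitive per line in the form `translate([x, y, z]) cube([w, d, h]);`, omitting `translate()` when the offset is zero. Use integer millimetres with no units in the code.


translate([256, 111, 0]) cube([870, 226, 181]);
translate([256, 337, 181]) cube([870, 226, 181]);
translate([256, 563, 362]) cube([870, 226, 181]);
translate([256, 789, 543]) cube([870, 226, 181]);
translate([256, 1015, 724]) cube([870, 226, 181]);
translate([256, 1241, 905]) cube([870, 226, 181]);
translate([256, 1467, 1086]) cube([870, 226, 181]);


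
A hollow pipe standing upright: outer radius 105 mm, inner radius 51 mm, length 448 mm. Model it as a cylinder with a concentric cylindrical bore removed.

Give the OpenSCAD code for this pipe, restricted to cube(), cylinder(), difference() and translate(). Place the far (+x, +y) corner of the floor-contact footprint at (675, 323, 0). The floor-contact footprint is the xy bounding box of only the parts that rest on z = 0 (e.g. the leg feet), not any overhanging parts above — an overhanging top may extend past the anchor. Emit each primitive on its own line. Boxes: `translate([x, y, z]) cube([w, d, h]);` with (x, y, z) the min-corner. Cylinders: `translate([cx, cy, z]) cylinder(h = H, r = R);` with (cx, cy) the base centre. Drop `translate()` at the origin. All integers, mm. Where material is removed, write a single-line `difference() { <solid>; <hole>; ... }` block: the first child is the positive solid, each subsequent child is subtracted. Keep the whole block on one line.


difference() { translate([570, 218, 0]) cylinder(h = 448, r = 105); translate([570, 218, 0]) cylinder(h = 448, r = 51); }


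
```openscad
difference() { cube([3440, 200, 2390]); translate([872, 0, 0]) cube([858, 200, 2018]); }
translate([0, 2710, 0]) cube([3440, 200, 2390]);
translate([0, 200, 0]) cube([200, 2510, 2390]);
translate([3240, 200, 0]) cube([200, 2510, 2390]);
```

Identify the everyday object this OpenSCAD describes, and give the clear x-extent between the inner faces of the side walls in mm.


A single room. The interior width is 3040 mm.

Four walls enclosing a rectangle with a door in the front wall — a room. Outside width 3440 minus two 200 mm walls gives 3040 mm.


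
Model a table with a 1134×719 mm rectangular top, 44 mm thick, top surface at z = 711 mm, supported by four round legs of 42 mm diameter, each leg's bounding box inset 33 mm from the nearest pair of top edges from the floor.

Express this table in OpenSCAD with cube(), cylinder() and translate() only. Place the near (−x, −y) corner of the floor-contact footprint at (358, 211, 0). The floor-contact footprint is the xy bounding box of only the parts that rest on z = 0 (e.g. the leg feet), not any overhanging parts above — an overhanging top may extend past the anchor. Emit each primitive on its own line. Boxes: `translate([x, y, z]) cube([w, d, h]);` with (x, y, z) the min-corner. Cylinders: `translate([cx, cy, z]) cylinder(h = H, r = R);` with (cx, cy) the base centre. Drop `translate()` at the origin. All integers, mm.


// leg_h = 711 - 44 = 667
translate([325, 178, 667]) cube([1134, 719, 44]);
translate([379, 232, 0]) cylinder(h = 667, r = 21);
translate([1405, 232, 0]) cylinder(h = 667, r = 21);
translate([379, 843, 0]) cylinder(h = 667, r = 21);
translate([1405, 843, 0]) cylinder(h = 667, r = 21);


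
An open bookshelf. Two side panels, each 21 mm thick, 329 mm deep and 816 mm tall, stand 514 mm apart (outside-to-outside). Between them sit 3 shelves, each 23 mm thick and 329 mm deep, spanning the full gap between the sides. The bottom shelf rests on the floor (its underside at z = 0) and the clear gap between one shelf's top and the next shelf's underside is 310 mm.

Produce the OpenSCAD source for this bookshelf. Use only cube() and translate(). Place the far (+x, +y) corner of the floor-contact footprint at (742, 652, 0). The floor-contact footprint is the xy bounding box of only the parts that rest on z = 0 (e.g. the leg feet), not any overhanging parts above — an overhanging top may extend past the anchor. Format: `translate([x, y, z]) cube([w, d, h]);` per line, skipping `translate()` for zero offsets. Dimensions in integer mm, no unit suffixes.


translate([228, 323, 0]) cube([21, 329, 816]);
translate([721, 323, 0]) cube([21, 329, 816]);
translate([249, 323, 0]) cube([472, 329, 23]);
translate([249, 323, 333]) cube([472, 329, 23]);
translate([249, 323, 666]) cube([472, 329, 23]);


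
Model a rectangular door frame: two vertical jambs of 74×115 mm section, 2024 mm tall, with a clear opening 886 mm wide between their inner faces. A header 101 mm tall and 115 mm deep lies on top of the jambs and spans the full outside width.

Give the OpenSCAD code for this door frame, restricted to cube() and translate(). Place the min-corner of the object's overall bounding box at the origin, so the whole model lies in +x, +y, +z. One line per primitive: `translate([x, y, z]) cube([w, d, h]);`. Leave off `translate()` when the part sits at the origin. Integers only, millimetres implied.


cube([74, 115, 2024]);
translate([960, 0, 0]) cube([74, 115, 2024]);
translate([0, 0, 2024]) cube([1034, 115, 101]);


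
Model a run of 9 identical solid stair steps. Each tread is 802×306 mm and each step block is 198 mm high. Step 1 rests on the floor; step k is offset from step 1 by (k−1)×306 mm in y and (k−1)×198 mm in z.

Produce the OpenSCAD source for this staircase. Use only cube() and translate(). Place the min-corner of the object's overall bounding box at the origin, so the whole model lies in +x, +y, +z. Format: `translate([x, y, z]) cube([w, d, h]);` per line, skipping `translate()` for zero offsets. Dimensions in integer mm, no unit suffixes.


cube([802, 306, 198]);
translate([0, 306, 198]) cube([802, 306, 198]);
translate([0, 612, 396]) cube([802, 306, 198]);
translate([0, 918, 594]) cube([802, 306, 198]);
translate([0, 1224, 792]) cube([802, 306, 198]);
translate([0, 1530, 990]) cube([802, 306, 198]);
translate([0, 1836, 1188]) cube([802, 306, 198]);
translate([0, 2142, 1386]) cube([802, 306, 198]);
translate([0, 2448, 1584]) cube([802, 306, 198]);


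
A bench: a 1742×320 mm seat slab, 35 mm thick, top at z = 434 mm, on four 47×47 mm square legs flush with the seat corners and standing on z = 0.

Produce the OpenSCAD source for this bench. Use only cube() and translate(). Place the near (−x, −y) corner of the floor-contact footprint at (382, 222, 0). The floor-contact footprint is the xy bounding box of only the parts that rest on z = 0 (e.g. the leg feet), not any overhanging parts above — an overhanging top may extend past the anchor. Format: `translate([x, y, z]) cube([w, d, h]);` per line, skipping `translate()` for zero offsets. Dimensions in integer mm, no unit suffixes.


translate([382, 222, 399]) cube([1742, 320, 35]);
translate([382, 222, 0]) cube([47, 47, 399]);
translate([382, 495, 0]) cube([47, 47, 399]);
translate([2077, 222, 0]) cube([47, 47, 399]);
translate([2077, 495, 0]) cube([47, 47, 399]);


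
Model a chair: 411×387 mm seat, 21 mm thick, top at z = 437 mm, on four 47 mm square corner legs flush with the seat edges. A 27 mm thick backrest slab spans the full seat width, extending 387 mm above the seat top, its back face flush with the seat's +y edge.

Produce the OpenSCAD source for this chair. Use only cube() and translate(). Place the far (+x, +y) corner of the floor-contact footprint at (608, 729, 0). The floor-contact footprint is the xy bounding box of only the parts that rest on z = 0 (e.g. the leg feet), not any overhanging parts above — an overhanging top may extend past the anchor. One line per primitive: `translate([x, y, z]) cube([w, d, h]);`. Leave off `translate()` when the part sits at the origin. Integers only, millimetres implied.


translate([197, 342, 416]) cube([411, 387, 21]);
translate([197, 342, 0]) cube([47, 47, 416]);
translate([561, 342, 0]) cube([47, 47, 416]);
translate([197, 682, 0]) cube([47, 47, 416]);
translate([561, 682, 0]) cube([47, 47, 416]);
translate([197, 702, 437]) cube([411, 27, 387]);


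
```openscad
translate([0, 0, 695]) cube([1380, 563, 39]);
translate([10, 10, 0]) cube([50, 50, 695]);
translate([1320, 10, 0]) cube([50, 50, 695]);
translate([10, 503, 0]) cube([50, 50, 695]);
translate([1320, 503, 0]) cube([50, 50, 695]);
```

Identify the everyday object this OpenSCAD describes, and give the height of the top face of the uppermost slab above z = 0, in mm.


A table. The table height is 734 mm.

A 1380×563×39 slab sits at z = 695 on four 50 mm square posts — a table. The top surface is at 695 + 39 = 734 mm.


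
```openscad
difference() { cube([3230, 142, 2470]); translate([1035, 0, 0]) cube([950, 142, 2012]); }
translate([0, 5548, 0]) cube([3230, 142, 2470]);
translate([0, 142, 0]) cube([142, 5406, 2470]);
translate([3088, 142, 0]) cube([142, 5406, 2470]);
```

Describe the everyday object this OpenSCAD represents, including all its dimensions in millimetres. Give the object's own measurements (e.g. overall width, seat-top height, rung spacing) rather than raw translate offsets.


A single room: four walls, each 2470 mm tall and 142 mm thick, enclosing an outside footprint 3230×5690 mm (x × y), no floor or roof. The front and back walls (−y and +y sides) run the full x-width; the side walls fit between their inner faces. A door opening 950 mm wide and 2012 mm tall is cut through the front wall from the floor up, its −x edge 1035 mm from the wall's −x end.


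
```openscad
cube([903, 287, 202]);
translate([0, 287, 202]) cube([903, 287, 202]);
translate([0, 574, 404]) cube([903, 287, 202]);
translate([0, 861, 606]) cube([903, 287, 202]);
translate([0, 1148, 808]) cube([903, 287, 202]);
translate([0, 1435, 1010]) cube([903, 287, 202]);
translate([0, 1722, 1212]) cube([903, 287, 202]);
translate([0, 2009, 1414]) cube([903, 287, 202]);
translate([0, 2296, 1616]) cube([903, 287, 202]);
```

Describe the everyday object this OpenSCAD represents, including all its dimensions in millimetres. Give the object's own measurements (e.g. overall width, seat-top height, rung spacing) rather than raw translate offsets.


A straight staircase of 9 solid steps. Each step is 903 mm wide (x), 287 mm deep (y, the going) and 202 mm tall (the rise). The first step rests on the floor; each subsequent step sits one going further in +y and one rise higher in +z, directly behind and above the previous step with no overlap.


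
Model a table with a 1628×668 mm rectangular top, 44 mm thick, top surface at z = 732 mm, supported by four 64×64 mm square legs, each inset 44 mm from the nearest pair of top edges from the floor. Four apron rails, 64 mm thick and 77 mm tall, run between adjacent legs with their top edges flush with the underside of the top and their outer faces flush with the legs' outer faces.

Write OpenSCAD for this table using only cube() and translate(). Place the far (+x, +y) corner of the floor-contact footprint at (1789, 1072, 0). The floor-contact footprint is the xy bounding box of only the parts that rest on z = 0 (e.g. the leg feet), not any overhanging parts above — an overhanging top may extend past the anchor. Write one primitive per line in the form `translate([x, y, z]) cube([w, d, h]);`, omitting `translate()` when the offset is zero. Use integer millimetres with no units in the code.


translate([205, 448, 688]) cube([1628, 668, 44]);
translate([249, 492, 0]) cube([64, 64, 688]);
translate([1725, 492, 0]) cube([64, 64, 688]);
translate([249, 1008, 0]) cube([64, 64, 688]);
translate([1725, 1008, 0]) cube([64, 64, 688]);
translate([313, 492, 611]) cube([1412, 64, 77]);
translate([313, 1008, 611]) cube([1412, 64, 77]);
translate([249, 556, 611]) cube([64, 452, 77]);
translate([1725, 556, 611]) cube([64, 452, 77]);


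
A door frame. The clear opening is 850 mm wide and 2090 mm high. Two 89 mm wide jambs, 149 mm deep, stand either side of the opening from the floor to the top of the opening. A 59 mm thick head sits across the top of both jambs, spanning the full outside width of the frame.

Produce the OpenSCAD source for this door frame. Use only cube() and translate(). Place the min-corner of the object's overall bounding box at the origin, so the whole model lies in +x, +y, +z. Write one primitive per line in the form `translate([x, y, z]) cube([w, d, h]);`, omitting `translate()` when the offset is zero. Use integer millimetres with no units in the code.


cube([89, 149, 2090]);
translate([939, 0, 0]) cube([89, 149, 2090]);
translate([0, 0, 2090]) cube([1028, 149, 59]);


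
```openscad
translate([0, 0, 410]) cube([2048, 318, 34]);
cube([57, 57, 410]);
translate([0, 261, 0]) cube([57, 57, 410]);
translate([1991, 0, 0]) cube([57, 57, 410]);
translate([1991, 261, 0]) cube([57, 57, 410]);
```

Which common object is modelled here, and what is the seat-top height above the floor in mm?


A bench. The seat-top height is 444 mm.

A long slab on four corner posts — a bench. The slab sits at z = 410 with thickness 34, so the top is 410 + 34 = 444 mm.


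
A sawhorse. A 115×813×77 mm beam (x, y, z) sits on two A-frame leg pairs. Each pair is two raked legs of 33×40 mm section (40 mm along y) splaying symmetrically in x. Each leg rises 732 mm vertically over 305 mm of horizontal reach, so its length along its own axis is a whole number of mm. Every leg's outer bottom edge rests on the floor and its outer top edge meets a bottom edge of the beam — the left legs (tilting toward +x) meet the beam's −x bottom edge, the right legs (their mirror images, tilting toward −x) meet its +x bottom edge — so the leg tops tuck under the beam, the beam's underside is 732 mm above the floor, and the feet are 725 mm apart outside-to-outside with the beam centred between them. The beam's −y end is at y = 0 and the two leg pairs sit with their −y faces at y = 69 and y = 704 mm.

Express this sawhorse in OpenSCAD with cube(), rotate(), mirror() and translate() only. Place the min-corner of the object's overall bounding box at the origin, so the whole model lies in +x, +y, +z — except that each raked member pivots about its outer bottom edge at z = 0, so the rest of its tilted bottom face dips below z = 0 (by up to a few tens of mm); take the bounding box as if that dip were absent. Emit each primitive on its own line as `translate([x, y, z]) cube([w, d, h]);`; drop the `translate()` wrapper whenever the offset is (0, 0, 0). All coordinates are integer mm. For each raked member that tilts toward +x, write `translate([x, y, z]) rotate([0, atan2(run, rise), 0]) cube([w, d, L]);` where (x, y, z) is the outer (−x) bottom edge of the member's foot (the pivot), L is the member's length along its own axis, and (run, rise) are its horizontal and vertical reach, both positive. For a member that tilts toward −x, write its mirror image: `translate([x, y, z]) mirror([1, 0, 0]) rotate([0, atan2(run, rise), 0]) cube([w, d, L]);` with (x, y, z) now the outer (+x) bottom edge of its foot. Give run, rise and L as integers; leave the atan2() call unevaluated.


// leg length = √(305² + 732²) = 793
// right-leg outer foot x = 2·305 + 115 = 725
// beam min-corner = (305, 0, 732)
translate([305, 0, 732]) cube([115, 813, 77]);
translate([0, 69, 0]) rotate([0, atan2(305, 732), 0]) cube([33, 40, 793]);
translate([725, 69, 0]) mirror([1, 0, 0]) rotate([0, atan2(305, 732), 0]) cube([33, 40, 793]);
translate([0, 704, 0]) rotate([0, atan2(305, 732), 0]) cube([33, 40, 793]);
translate([725, 704, 0]) mirror([1, 0, 0]) rotate([0, atan2(305, 732), 0]) cube([33, 40, 793]);


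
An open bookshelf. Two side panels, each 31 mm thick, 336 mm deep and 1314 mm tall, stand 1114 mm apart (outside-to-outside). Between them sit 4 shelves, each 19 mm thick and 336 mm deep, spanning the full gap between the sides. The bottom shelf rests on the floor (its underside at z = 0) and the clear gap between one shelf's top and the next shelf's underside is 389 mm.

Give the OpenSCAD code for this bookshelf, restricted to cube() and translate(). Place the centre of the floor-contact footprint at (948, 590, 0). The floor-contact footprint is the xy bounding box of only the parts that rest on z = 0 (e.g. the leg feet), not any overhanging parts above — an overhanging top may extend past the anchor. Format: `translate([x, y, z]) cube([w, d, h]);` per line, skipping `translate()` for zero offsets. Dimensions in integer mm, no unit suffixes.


translate([391, 422, 0]) cube([31, 336, 1314]);
translate([1474, 422, 0]) cube([31, 336, 1314]);
translate([422, 422, 0]) cube([1052, 336, 19]);
translate([422, 422, 408]) cube([1052, 336, 19]);
translate([422, 422, 816]) cube([1052, 336, 19]);
translate([422, 422, 1224]) cube([1052, 336, 19]);


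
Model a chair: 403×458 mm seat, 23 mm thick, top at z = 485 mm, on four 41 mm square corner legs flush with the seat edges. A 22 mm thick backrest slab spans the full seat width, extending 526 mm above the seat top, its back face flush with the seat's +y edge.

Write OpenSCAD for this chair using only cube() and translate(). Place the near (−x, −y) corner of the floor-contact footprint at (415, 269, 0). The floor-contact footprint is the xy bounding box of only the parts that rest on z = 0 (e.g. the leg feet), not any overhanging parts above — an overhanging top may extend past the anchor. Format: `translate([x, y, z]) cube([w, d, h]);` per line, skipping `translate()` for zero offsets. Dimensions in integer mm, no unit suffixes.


translate([415, 269, 462]) cube([403, 458, 23]);
translate([415, 269, 0]) cube([41, 41, 462]);
translate([777, 269, 0]) cube([41, 41, 462]);
translate([415, 686, 0]) cube([41, 41, 462]);
translate([777, 686, 0]) cube([41, 41, 462]);
translate([415, 705, 485]) cube([403, 22, 526]);


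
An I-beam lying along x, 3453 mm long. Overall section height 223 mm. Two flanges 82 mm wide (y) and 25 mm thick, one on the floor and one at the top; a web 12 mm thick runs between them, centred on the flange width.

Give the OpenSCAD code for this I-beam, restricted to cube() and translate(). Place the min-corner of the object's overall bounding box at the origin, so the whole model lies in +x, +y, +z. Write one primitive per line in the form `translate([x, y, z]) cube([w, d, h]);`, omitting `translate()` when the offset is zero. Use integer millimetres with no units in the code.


cube([3453, 82, 25]);
translate([0, 35, 25]) cube([3453, 12, 173]);
translate([0, 0, 198]) cube([3453, 82, 25]);


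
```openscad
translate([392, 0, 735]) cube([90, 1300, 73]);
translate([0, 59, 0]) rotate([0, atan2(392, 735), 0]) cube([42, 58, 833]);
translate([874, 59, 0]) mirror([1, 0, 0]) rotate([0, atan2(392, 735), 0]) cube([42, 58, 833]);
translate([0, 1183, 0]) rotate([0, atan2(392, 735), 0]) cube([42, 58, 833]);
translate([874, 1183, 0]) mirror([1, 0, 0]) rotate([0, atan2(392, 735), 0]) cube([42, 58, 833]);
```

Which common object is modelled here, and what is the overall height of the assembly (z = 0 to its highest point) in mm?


A sawhorse. The overall height is 808 mm.

A beam across two mirrored pairs of raked legs — a sawhorse. The beam's underside is at z = 735 (matching the legs' vertical rise in atan2(392, 735)) and the beam is 73 mm tall, so its top is at 735 + 73 = 808 mm. The raked legs top out at the beam's underside, so that is the highest point.


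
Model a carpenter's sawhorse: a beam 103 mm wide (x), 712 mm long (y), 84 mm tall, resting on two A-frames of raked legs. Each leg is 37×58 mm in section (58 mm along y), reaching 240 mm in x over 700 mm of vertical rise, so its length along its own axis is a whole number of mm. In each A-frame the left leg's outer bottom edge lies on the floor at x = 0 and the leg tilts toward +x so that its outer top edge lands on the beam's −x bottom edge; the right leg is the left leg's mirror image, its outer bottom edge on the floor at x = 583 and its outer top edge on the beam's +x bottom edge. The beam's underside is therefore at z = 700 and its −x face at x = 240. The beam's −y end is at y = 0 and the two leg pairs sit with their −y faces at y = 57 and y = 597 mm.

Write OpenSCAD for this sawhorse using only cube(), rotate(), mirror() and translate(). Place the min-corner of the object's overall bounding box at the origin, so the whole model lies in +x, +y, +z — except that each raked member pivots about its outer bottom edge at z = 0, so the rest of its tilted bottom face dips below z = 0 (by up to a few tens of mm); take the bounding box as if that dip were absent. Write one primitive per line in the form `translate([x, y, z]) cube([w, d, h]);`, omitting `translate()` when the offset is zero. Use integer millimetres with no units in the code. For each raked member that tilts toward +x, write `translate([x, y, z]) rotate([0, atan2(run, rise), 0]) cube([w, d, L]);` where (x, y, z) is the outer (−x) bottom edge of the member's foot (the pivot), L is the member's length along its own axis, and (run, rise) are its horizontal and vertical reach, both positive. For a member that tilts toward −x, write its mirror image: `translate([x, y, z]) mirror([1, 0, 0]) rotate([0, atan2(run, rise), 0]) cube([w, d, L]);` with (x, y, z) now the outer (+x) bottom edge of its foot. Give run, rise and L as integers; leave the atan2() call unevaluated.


translate([240, 0, 700]) cube([103, 712, 84]);
translate([0, 57, 0]) rotate([0, atan2(240, 700), 0]) cube([37, 58, 740]);
translate([583, 57, 0]) mirror([1, 0, 0]) rotate([0, atan2(240, 700), 0]) cube([37, 58, 740]);
translate([0, 597, 0]) rotate([0, atan2(240, 700), 0]) cube([37, 58, 740]);
translate([583, 597, 0]) mirror([1, 0, 0]) rotate([0, atan2(240, 700), 0]) cube([37, 58, 740]);


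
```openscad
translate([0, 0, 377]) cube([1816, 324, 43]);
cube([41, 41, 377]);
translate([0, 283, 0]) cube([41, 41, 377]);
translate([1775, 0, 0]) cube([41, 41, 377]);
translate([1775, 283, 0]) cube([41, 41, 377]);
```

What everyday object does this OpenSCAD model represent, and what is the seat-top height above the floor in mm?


A bench. The seat-top height is 420 mm.

A long slab on four corner posts — a bench. The slab sits at z = 377 with thickness 43, so the top is 377 + 43 = 420 mm.


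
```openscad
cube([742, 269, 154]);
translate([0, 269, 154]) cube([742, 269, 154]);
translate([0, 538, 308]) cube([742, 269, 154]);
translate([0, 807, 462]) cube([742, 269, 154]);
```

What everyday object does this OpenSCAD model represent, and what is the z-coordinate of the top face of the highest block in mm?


A staircase. The total rise is 616 mm.

4 identical blocks, each offset up and back from the previous — a staircase. Each step is 154 mm tall and there are 4 of them, so the total rise is 4 × 154 = 616 mm.


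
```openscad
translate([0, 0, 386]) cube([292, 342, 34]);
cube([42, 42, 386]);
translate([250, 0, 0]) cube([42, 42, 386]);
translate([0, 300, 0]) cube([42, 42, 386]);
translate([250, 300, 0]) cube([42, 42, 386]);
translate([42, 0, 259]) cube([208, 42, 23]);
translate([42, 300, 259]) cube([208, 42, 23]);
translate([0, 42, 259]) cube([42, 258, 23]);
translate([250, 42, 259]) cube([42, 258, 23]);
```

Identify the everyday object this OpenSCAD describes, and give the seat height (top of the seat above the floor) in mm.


A stool. The seat height is 420 mm.

A 292×342×34 slab at z = 386 on four corner posts — a stool. The seat top is 386 + 34 = 420 mm.


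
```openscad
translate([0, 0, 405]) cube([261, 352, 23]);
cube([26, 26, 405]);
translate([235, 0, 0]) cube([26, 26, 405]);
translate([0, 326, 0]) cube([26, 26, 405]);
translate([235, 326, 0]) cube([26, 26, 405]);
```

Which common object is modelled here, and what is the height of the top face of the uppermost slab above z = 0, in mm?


A stool. The seat height is 428 mm.

A 261×352×23 slab at z = 405 on four corner posts — a stool. The seat top is 405 + 23 = 428 mm.


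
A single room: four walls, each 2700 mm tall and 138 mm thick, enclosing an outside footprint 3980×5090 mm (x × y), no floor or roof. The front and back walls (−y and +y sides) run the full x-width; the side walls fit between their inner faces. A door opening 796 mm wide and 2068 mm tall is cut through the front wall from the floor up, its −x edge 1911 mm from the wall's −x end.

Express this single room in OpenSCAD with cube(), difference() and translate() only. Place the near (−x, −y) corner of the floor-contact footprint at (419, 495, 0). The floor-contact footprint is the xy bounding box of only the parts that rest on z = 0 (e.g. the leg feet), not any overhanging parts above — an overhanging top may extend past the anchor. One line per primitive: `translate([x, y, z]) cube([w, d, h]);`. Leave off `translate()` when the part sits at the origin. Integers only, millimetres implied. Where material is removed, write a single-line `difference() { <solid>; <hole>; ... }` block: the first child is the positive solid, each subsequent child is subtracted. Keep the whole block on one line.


difference() { translate([419, 495, 0]) cube([3980, 138, 2700]); translate([2330, 495, 0]) cube([796, 138, 2068]); }
translate([419, 5447, 0]) cube([3980, 138, 2700]);
translate([419, 633, 0]) cube([138, 4814, 2700]);
translate([4261, 633, 0]) cube([138, 4814, 2700]);


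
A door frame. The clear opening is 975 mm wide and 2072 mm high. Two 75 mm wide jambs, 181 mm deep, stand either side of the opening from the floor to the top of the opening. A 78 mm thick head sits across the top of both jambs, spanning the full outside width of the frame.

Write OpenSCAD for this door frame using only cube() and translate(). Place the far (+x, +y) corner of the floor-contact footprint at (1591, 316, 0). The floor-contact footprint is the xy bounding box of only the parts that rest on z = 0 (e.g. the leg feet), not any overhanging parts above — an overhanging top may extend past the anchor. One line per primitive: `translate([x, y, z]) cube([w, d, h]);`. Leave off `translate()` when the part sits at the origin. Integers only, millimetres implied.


translate([466, 135, 0]) cube([75, 181, 2072]);
translate([1516, 135, 0]) cube([75, 181, 2072]);
translate([466, 135, 2072]) cube([1125, 181, 78]);


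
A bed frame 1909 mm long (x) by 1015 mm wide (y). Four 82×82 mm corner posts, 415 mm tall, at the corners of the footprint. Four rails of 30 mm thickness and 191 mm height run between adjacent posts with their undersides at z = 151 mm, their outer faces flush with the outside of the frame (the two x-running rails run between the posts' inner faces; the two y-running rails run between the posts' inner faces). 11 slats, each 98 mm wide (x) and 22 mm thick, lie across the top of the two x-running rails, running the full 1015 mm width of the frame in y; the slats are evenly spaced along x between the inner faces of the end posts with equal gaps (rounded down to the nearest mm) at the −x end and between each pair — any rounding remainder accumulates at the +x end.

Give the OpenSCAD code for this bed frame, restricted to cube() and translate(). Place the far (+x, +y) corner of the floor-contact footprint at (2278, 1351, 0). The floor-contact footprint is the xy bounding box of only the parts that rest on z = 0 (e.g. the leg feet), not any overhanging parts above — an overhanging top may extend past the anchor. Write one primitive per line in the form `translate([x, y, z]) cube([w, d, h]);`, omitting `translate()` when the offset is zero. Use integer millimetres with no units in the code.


translate([369, 336, 0]) cube([82, 82, 415]);
translate([369, 1269, 0]) cube([82, 82, 415]);
translate([2196, 336, 0]) cube([82, 82, 415]);
translate([2196, 1269, 0]) cube([82, 82, 415]);
translate([451, 336, 151]) cube([1745, 30, 191]);
translate([451, 1321, 151]) cube([1745, 30, 191]);
translate([369, 418, 151]) cube([30, 851, 191]);
translate([2248, 418, 151]) cube([30, 851, 191]);
translate([506, 336, 342]) cube([98, 1015, 22]);
translate([659, 336, 342]) cube([98, 1015, 22]);
translate([812, 336, 342]) cube([98, 1015, 22]);
translate([965, 336, 342]) cube([98, 1015, 22]);
translate([1118, 336, 342]) cube([98, 1015, 22]);
translate([1271, 336, 342]) cube([98, 1015, 22]);
translate([1424, 336, 342]) cube([98, 1015, 22]);
translate([1577, 336, 342]) cube([98, 1015, 22]);
translate([1730, 336, 342]) cube([98, 1015, 22]);
translate([1883, 336, 342]) cube([98, 1015, 22]);
translate([2036, 336, 342]) cube([98, 1015, 22]);


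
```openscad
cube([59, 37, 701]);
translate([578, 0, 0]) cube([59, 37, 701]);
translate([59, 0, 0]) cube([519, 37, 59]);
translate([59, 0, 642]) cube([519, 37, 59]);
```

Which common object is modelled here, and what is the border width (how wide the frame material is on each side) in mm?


A picture frame. The border width is 59 mm.

Four thin pieces enclosing a rectangular opening — a picture frame. The two full-height stiles are 701 mm tall; the top rail sits at z = 642 and is 59 mm tall, so the border above the opening is 701 − 642 = 59 mm, matching the stile x-width.


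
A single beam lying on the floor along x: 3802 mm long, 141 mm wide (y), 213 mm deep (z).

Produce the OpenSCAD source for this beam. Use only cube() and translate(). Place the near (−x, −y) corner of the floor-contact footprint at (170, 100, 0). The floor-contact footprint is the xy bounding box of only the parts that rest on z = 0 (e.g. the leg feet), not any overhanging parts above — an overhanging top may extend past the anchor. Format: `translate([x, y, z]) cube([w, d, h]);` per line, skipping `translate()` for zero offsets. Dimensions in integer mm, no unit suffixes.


translate([170, 100, 0]) cube([3802, 141, 213]);


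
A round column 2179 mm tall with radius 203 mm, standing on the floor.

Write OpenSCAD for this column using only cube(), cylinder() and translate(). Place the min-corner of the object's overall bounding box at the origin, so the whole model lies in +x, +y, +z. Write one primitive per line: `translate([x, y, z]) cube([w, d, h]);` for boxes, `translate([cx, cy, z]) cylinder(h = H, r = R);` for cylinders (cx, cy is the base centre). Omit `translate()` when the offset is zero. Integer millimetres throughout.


translate([203, 203, 0]) cylinder(h = 2179, r = 203);


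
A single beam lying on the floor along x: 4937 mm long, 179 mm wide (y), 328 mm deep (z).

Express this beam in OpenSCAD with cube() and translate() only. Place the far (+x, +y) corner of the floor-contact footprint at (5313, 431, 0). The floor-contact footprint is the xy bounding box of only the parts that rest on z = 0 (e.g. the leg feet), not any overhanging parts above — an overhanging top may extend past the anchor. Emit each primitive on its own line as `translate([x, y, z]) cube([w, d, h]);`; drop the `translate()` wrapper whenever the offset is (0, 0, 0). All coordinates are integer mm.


translate([376, 252, 0]) cube([4937, 179, 328]);


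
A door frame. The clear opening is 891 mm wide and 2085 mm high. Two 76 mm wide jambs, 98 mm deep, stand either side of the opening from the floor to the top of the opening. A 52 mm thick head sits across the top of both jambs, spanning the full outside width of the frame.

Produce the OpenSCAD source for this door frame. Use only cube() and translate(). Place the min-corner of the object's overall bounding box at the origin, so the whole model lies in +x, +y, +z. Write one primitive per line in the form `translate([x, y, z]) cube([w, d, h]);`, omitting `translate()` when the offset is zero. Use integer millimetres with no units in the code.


cube([76, 98, 2085]);
translate([967, 0, 0]) cube([76, 98, 2085]);
translate([0, 0, 2085]) cube([1043, 98, 52]);
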